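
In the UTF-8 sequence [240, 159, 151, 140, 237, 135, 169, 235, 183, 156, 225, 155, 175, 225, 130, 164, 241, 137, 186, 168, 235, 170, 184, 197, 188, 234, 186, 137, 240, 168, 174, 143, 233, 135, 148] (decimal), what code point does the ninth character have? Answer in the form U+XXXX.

U+AE89

Offset 0: leading byte 0xF0 = 11110000 → 4-byte char #1 = F0 9F 97 8C.
Offset 4: leading byte 0xED = 11101101 → 3-byte char #2 = ED 87 A9.
Offset 7: leading byte 0xEB = 11101011 → 3-byte char #3 = EB B7 9C.
Offset 10: leading byte 0xE1 = 11100001 → 3-byte char #4 = E1 9B AF.
Offset 13: leading byte 0xE1 = 11100001 → 3-byte char #5 = E1 82 A4.
Offset 16: leading byte 0xF1 = 11110001 → 4-byte char #6 = F1 89 BA A8.
Offset 20: leading byte 0xEB = 11101011 → 3-byte char #7 = EB AA B8.
Offset 23: leading byte 0xC5 = 11000101 → 2-byte char #8 = C5 BC.
Offset 25: leading byte 0xEA = 11101010 → 3-byte char #9 = EA BA 89.
Leading byte 0xEA = 11101010 matches 1110xxxx → 3-byte sequence.
Byte 1: 0xEA = 11101010, payload 1010 (4 bits).
Byte 2: 0xBA = 10111010 (10xxxxxx ✓), payload 111010.
Byte 3: 0x89 = 10001001 (10xxxxxx ✓), payload 001001.
Concatenate: 1010111010001001 = 0xAE89 (16 bits → U+AE89).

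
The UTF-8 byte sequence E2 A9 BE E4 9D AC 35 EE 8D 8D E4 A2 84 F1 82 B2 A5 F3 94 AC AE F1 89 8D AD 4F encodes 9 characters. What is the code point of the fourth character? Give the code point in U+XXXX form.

U+E34D

Offset 0: leading byte 0xE2 = 11100010 → 3-byte char #1 = E2 A9 BE.
Offset 3: leading byte 0xE4 = 11100100 → 3-byte char #2 = E4 9D AC.
Offset 6: leading byte 0x35 = 00110101 → 1-byte char #3 = 35.
Offset 7: leading byte 0xEE = 11101110 → 3-byte char #4 = EE 8D 8D.
Leading byte 0xEE = 11101110 matches 1110xxxx → 3-byte sequence.
Byte 1: 0xEE = 11101110, payload 1110 (4 bits).
Byte 2: 0x8D = 10001101 (10xxxxxx ✓), payload 001101.
Byte 3: 0x8D = 10001101 (10xxxxxx ✓), payload 001101.
Concatenate: 1110001101001101 = 0xE34D (16 bits → U+E34D).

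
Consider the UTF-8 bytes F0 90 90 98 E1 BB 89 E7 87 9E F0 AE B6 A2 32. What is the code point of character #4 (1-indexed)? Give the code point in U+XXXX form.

U+2EDA2

Offset 0: leading byte 0xF0 = 11110000 → 4-byte char #1 = F0 90 90 98.
Offset 4: leading byte 0xE1 = 11100001 → 3-byte char #2 = E1 BB 89.
Offset 7: leading byte 0xE7 = 11100111 → 3-byte char #3 = E7 87 9E.
Offset 10: leading byte 0xF0 = 11110000 → 4-byte char #4 = F0 AE B6 A2.
Leading byte 0xF0 = 11110000 matches 11110xxx → 4-byte sequence.
Byte 1: 0xF0 = 11110000, payload 000 (3 bits).
Byte 2: 0xAE = 10101110 (10xxxxxx ✓), payload 101110.
Byte 3: 0xB6 = 10110110 (10xxxxxx ✓), payload 110110.
Byte 4: 0xA2 = 10100010 (10xxxxxx ✓), payload 100010.
Concatenate: 000101110110110100010 = 0x2EDA2 (21 bits → U+2EDA2).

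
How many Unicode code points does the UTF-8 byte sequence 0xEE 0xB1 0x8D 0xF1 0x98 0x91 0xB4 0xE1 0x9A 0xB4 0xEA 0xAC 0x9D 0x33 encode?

Byte at offset 0: 0xEE = 11101110 → 3-byte char (#1). Advance 3.
Byte at offset 3: 0xF1 = 11110001 → 4-byte char (#2). Advance 4.
Byte at offset 7: 0xE1 = 11100001 → 3-byte char (#3). Advance 3.
Byte at offset 10: 0xEA = 11101010 → 3-byte char (#4). Advance 3.
Byte at offset 13: 0x33 = 00110011 → 1-byte char (#5). Advance 1.
Reached end at offset 14 after 5 code points.

5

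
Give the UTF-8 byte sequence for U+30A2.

U+30A2 = 0x30A2 = 12450 decimal. In range U+0800–U+FFFF → 3-byte form: 1110xxxx 10xxxxxx 10xxxxxx.
Binary (16 bits): 0011000010100010.
Split 4+6+6: 0011 | 000010 | 100010.
Byte 1: 11100011 = 0xE3.
Byte 2: 10000010 = 0x82.
Byte 3: 10100010 = 0xA2.

E3 82 A2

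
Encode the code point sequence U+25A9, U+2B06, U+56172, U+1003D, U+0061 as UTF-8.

U+25A9: 3-byte form → E2 96 A9.
U+2B06: 3-byte form → E2 AC 86.
U+56172: 4-byte form → F1 96 85 B2.
U+1003D: 4-byte form → F0 90 80 BD.
U+0061: 1-byte form → 61.
Concatenated (15 bytes): E2 96 A9 E2 AC 86 F1 96 85 B2 F0 90 80 BD 61.

E2 96 A9 E2 AC 86 F1 96 85 B2 F0 90 80 BD 61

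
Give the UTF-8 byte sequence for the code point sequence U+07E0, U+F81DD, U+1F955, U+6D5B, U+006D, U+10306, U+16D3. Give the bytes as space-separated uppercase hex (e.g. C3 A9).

U+07E0: 2-byte form → DF A0.
U+F81DD: 4-byte form → F3 B8 87 9D.
U+1F955: 4-byte form → F0 9F A5 95.
U+6D5B: 3-byte form → E6 B5 9B.
U+006D: 1-byte form → 6D.
U+10306: 4-byte form → F0 90 8C 86.
U+16D3: 3-byte form → E1 9B 93.
Concatenated (21 bytes): DF A0 F3 B8 87 9D F0 9F A5 95 E6 B5 9B 6D F0 90 8C 86 E1 9B 93.

DF A0 F3 B8 87 9D F0 9F A5 95 E6 B5 9B 6D F0 90 8C 86 E1 9B 93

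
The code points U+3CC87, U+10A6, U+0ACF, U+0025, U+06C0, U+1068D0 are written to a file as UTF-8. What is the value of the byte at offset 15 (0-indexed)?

0xA3

U+3CC87 → 4-byte form F0 BC B2 87 at offsets 0–3.
U+10A6 → 3-byte form E1 82 A6 at offsets 4–6.
U+0ACF → 3-byte form E0 AB 8F at offsets 7–9.
U+0025 → 1-byte form 25 at offsets 10–10.
U+06C0 → 2-byte form DB 80 at offsets 11–12.
U+1068D0 → 4-byte form F4 86 A3 90 at offsets 13–16.
Offset 15 falls in char 6's range; it's byte 3 of F4 86 A3 90 = 0xA3.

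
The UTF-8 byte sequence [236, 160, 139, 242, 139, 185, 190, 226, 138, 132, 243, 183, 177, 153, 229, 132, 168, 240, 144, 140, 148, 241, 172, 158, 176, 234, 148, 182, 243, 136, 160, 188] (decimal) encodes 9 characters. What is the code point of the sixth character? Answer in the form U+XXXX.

U+10314

Offset 0: leading byte 0xEC = 11101100 → 3-byte char #1 = EC A0 8B.
Offset 3: leading byte 0xF2 = 11110010 → 4-byte char #2 = F2 8B B9 BE.
Offset 7: leading byte 0xE2 = 11100010 → 3-byte char #3 = E2 8A 84.
Offset 10: leading byte 0xF3 = 11110011 → 4-byte char #4 = F3 B7 B1 99.
Offset 14: leading byte 0xE5 = 11100101 → 3-byte char #5 = E5 84 A8.
Offset 17: leading byte 0xF0 = 11110000 → 4-byte char #6 = F0 90 8C 94.
Leading byte 0xF0 = 11110000 matches 11110xxx → 4-byte sequence.
Byte 1: 0xF0 = 11110000, payload 000 (3 bits).
Byte 2: 0x90 = 10010000 (10xxxxxx ✓), payload 010000.
Byte 3: 0x8C = 10001100 (10xxxxxx ✓), payload 001100.
Byte 4: 0x94 = 10010100 (10xxxxxx ✓), payload 010100.
Concatenate: 000010000001100010100 = 0x10314 (21 bits → U+10314).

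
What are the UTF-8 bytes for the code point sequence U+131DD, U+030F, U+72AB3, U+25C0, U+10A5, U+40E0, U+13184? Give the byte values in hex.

U+131DD: 4-byte form → F0 93 87 9D.
U+030F: 2-byte form → CC 8F.
U+72AB3: 4-byte form → F1 B2 AA B3.
U+25C0: 3-byte form → E2 97 80.
U+10A5: 3-byte form → E1 82 A5.
U+40E0: 3-byte form → E4 83 A0.
U+13184: 4-byte form → F0 93 86 84.
Concatenated (23 bytes): F0 93 87 9D CC 8F F1 B2 AA B3 E2 97 80 E1 82 A5 E4 83 A0 F0 93 86 84.

F0 93 87 9D CC 8F F1 B2 AA B3 E2 97 80 E1 82 A5 E4 83 A0 F0 93 86 84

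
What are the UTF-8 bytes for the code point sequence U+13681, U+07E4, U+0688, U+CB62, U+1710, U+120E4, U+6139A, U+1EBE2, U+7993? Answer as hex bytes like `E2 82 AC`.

F0 93 9A 81 DF A4 DA 88 EC AD A2 E1 9C 90 F0 92 83 A4 F1 A1 8E 9A F0 9E AF A2 E7 A6 93

U+13681: 4-byte form → F0 93 9A 81.
U+07E4: 2-byte form → DF A4.
U+0688: 2-byte form → DA 88.
U+CB62: 3-byte form → EC AD A2.
U+1710: 3-byte form → E1 9C 90.
U+120E4: 4-byte form → F0 92 83 A4.
U+6139A: 4-byte form → F1 A1 8E 9A.
U+1EBE2: 4-byte form → F0 9E AF A2.
U+7993: 3-byte form → E7 A6 93.
Concatenated (29 bytes): F0 93 9A 81 DF A4 DA 88 EC AD A2 E1 9C 90 F0 92 83 A4 F1 A1 8E 9A F0 9E AF A2 E7 A6 93.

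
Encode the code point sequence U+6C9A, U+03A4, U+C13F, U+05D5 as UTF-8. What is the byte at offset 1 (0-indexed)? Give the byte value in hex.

0xB2

U+6C9A → 3-byte form E6 B2 9A at offsets 0–2.
Offset 1 falls in char 1's range; it's byte 2 of E6 B2 9A = 0xB2.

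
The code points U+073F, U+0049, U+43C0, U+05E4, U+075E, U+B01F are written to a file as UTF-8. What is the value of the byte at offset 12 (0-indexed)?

U+073F → 2-byte form DC BF at offsets 0–1.
U+0049 → 1-byte form 49 at offsets 2–2.
U+43C0 → 3-byte form E4 8F 80 at offsets 3–5.
U+05E4 → 2-byte form D7 A4 at offsets 6–7.
U+075E → 2-byte form DD 9E at offsets 8–9.
U+B01F → 3-byte form EB 80 9F at offsets 10–12.
Offset 12 falls in char 6's range; it's byte 3 of EB 80 9F = 0x9F.

0x9F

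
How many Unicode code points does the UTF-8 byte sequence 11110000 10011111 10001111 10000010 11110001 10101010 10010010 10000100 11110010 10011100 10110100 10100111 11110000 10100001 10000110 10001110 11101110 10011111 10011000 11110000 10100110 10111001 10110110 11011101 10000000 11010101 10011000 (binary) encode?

8

Byte at offset 0: 0xF0 = 11110000 → 4-byte char (#1). Advance 4.
Byte at offset 4: 0xF1 = 11110001 → 4-byte char (#2). Advance 4.
Byte at offset 8: 0xF2 = 11110010 → 4-byte char (#3). Advance 4.
Byte at offset 12: 0xF0 = 11110000 → 4-byte char (#4). Advance 4.
Byte at offset 16: 0xEE = 11101110 → 3-byte char (#5). Advance 3.
Byte at offset 19: 0xF0 = 11110000 → 4-byte char (#6). Advance 4.
Byte at offset 23: 0xDD = 11011101 → 2-byte char (#7). Advance 2.
Byte at offset 25: 0xD5 = 11010101 → 2-byte char (#8). Advance 2.
Reached end at offset 27 after 8 code points.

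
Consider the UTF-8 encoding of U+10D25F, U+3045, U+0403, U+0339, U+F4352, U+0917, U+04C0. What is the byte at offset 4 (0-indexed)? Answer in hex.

0xE3

U+10D25F → 4-byte form F4 8D 89 9F at offsets 0–3.
U+3045 → 3-byte form E3 81 85 at offsets 4–6.
Offset 4 falls in char 2's range; it's byte 1 of E3 81 85 = 0xE3.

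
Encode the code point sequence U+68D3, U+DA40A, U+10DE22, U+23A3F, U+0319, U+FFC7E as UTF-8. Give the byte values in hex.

E6 A3 93 F3 9A 90 8A F4 8D B8 A2 F0 A3 A8 BF CC 99 F3 BF B1 BE

U+68D3: 3-byte form → E6 A3 93.
U+DA40A: 4-byte form → F3 9A 90 8A.
U+10DE22: 4-byte form → F4 8D B8 A2.
U+23A3F: 4-byte form → F0 A3 A8 BF.
U+0319: 2-byte form → CC 99.
U+FFC7E: 4-byte form → F3 BF B1 BE.
Concatenated (21 bytes): E6 A3 93 F3 9A 90 8A F4 8D B8 A2 F0 A3 A8 BF CC 99 F3 BF B1 BE.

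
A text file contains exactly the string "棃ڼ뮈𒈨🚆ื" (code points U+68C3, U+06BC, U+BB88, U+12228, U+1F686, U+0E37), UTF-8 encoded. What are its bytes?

U+68C3: 3-byte form → E6 A3 83.
U+06BC: 2-byte form → DA BC.
U+BB88: 3-byte form → EB AE 88.
U+12228: 4-byte form → F0 92 88 A8.
U+1F686: 4-byte form → F0 9F 9A 86.
U+0E37: 3-byte form → E0 B8 B7.
Concatenated (19 bytes): E6 A3 83 DA BC EB AE 88 F0 92 88 A8 F0 9F 9A 86 E0 B8 B7.

E6 A3 83 DA BC EB AE 88 F0 92 88 A8 F0 9F 9A 86 E0 B8 B7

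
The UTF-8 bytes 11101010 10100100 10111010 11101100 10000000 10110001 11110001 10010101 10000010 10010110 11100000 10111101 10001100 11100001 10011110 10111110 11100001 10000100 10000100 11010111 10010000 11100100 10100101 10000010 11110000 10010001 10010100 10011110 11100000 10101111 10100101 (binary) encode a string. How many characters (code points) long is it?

Byte at offset 0: 0xEA = 11101010 → 3-byte char (#1). Advance 3.
Byte at offset 3: 0xEC = 11101100 → 3-byte char (#2). Advance 3.
Byte at offset 6: 0xF1 = 11110001 → 4-byte char (#3). Advance 4.
Byte at offset 10: 0xE0 = 11100000 → 3-byte char (#4). Advance 3.
Byte at offset 13: 0xE1 = 11100001 → 3-byte char (#5). Advance 3.
Byte at offset 16: 0xE1 = 11100001 → 3-byte char (#6). Advance 3.
Byte at offset 19: 0xD7 = 11010111 → 2-byte char (#7). Advance 2.
Byte at offset 21: 0xE4 = 11100100 → 3-byte char (#8). Advance 3.
Byte at offset 24: 0xF0 = 11110000 → 4-byte char (#9). Advance 4.
Byte at offset 28: 0xE0 = 11100000 → 3-byte char (#10). Advance 3.
Reached end at offset 31 after 10 code points.

10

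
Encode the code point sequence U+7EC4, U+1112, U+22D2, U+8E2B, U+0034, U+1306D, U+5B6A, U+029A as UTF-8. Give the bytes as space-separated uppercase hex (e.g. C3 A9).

E7 BB 84 E1 84 92 E2 8B 92 E8 B8 AB 34 F0 93 81 AD E5 AD AA CA 9A

U+7EC4: 3-byte form → E7 BB 84.
U+1112: 3-byte form → E1 84 92.
U+22D2: 3-byte form → E2 8B 92.
U+8E2B: 3-byte form → E8 B8 AB.
U+0034: 1-byte form → 34.
U+1306D: 4-byte form → F0 93 81 AD.
U+5B6A: 3-byte form → E5 AD AA.
U+029A: 2-byte form → CA 9A.
Concatenated (22 bytes): E7 BB 84 E1 84 92 E2 8B 92 E8 B8 AB 34 F0 93 81 AD E5 AD AA CA 9A.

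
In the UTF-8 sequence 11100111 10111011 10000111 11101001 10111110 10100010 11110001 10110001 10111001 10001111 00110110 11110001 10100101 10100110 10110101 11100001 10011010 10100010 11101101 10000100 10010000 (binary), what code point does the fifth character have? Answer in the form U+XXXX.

U+659B5

Offset 0: leading byte 0xE7 = 11100111 → 3-byte char #1 = E7 BB 87.
Offset 3: leading byte 0xE9 = 11101001 → 3-byte char #2 = E9 BE A2.
Offset 6: leading byte 0xF1 = 11110001 → 4-byte char #3 = F1 B1 B9 8F.
Offset 10: leading byte 0x36 = 00110110 → 1-byte char #4 = 36.
Offset 11: leading byte 0xF1 = 11110001 → 4-byte char #5 = F1 A5 A6 B5.
Leading byte 0xF1 = 11110001 matches 11110xxx → 4-byte sequence.
Byte 1: 0xF1 = 11110001, payload 001 (3 bits).
Byte 2: 0xA5 = 10100101 (10xxxxxx ✓), payload 100101.
Byte 3: 0xA6 = 10100110 (10xxxxxx ✓), payload 100110.
Byte 4: 0xB5 = 10110101 (10xxxxxx ✓), payload 110101.
Concatenate: 001100101100110110101 = 0x659B5 (21 bits → U+659B5).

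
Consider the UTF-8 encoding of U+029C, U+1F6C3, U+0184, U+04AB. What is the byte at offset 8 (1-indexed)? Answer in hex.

1-indexed offset 8 is 0-indexed offset 7.
U+029C → 2-byte form CA 9C at offsets 0–1.
U+1F6C3 → 4-byte form F0 9F 9B 83 at offsets 2–5.
U+0184 → 2-byte form C6 84 at offsets 6–7.
Offset 7 falls in char 3's range; it's byte 2 of C6 84 = 0x84.

0x84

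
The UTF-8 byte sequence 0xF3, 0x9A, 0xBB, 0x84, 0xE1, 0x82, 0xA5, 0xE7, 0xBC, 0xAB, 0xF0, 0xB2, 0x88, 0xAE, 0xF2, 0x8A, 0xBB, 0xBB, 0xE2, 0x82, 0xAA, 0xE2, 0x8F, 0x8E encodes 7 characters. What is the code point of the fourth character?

U+3222E

Offset 0: leading byte 0xF3 = 11110011 → 4-byte char #1 = F3 9A BB 84.
Offset 4: leading byte 0xE1 = 11100001 → 3-byte char #2 = E1 82 A5.
Offset 7: leading byte 0xE7 = 11100111 → 3-byte char #3 = E7 BC AB.
Offset 10: leading byte 0xF0 = 11110000 → 4-byte char #4 = F0 B2 88 AE.
Leading byte 0xF0 = 11110000 matches 11110xxx → 4-byte sequence.
Byte 1: 0xF0 = 11110000, payload 000 (3 bits).
Byte 2: 0xB2 = 10110010 (10xxxxxx ✓), payload 110010.
Byte 3: 0x88 = 10001000 (10xxxxxx ✓), payload 001000.
Byte 4: 0xAE = 10101110 (10xxxxxx ✓), payload 101110.
Concatenate: 000110010001000101110 = 0x3222E (21 bits → U+3222E).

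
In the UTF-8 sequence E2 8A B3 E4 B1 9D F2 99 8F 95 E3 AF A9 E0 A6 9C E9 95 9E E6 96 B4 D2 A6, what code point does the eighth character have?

U+04A6

Offset 0: leading byte 0xE2 = 11100010 → 3-byte char #1 = E2 8A B3.
Offset 3: leading byte 0xE4 = 11100100 → 3-byte char #2 = E4 B1 9D.
Offset 6: leading byte 0xF2 = 11110010 → 4-byte char #3 = F2 99 8F 95.
Offset 10: leading byte 0xE3 = 11100011 → 3-byte char #4 = E3 AF A9.
Offset 13: leading byte 0xE0 = 11100000 → 3-byte char #5 = E0 A6 9C.
Offset 16: leading byte 0xE9 = 11101001 → 3-byte char #6 = E9 95 9E.
Offset 19: leading byte 0xE6 = 11100110 → 3-byte char #7 = E6 96 B4.
Offset 22: leading byte 0xD2 = 11010010 → 2-byte char #8 = D2 A6.
Leading byte 0xD2 = 11010010 matches 110xxxxx → 2-byte sequence.
Byte 1: 0xD2 = 11010010, payload 10010 (5 bits).
Byte 2: 0xA6 = 10100110 (10xxxxxx ✓), payload 100110.
Concatenate: 10010100110 = 0x4A6 (11 bits → U+04A6).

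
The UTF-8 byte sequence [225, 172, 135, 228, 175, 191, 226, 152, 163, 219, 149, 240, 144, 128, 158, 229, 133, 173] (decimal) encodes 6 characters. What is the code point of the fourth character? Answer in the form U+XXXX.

U+06D5

Offset 0: leading byte 0xE1 = 11100001 → 3-byte char #1 = E1 AC 87.
Offset 3: leading byte 0xE4 = 11100100 → 3-byte char #2 = E4 AF BF.
Offset 6: leading byte 0xE2 = 11100010 → 3-byte char #3 = E2 98 A3.
Offset 9: leading byte 0xDB = 11011011 → 2-byte char #4 = DB 95.
Leading byte 0xDB = 11011011 matches 110xxxxx → 2-byte sequence.
Byte 1: 0xDB = 11011011, payload 11011 (5 bits).
Byte 2: 0x95 = 10010101 (10xxxxxx ✓), payload 010101.
Concatenate: 11011010101 = 0x6D5 (11 bits → U+06D5).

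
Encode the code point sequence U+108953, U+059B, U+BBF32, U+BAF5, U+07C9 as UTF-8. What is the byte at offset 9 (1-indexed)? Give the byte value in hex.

0xBC

1-indexed offset 9 is 0-indexed offset 8.
U+108953 → 4-byte form F4 88 A5 93 at offsets 0–3.
U+059B → 2-byte form D6 9B at offsets 4–5.
U+BBF32 → 4-byte form F2 BB BC B2 at offsets 6–9.
Offset 8 falls in char 3's range; it's byte 3 of F2 BB BC B2 = 0xBC.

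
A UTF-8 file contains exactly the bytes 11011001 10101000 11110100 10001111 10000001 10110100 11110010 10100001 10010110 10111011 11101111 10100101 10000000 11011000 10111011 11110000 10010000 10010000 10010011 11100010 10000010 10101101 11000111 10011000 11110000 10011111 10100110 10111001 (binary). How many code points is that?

9

Byte at offset 0: 0xD9 = 11011001 → 2-byte char (#1). Advance 2.
Byte at offset 2: 0xF4 = 11110100 → 4-byte char (#2). Advance 4.
Byte at offset 6: 0xF2 = 11110010 → 4-byte char (#3). Advance 4.
Byte at offset 10: 0xEF = 11101111 → 3-byte char (#4). Advance 3.
Byte at offset 13: 0xD8 = 11011000 → 2-byte char (#5). Advance 2.
Byte at offset 15: 0xF0 = 11110000 → 4-byte char (#6). Advance 4.
Byte at offset 19: 0xE2 = 11100010 → 3-byte char (#7). Advance 3.
Byte at offset 22: 0xC7 = 11000111 → 2-byte char (#8). Advance 2.
Byte at offset 24: 0xF0 = 11110000 → 4-byte char (#9). Advance 4.
Reached end at offset 28 after 9 code points.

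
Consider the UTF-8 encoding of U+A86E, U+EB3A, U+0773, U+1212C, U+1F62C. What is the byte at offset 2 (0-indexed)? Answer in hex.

0xAE

U+A86E → 3-byte form EA A1 AE at offsets 0–2.
Offset 2 falls in char 1's range; it's byte 3 of EA A1 AE = 0xAE.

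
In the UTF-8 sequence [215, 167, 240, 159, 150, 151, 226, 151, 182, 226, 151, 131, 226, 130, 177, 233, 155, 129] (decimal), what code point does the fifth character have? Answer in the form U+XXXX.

Offset 0: leading byte 0xD7 = 11010111 → 2-byte char #1 = D7 A7.
Offset 2: leading byte 0xF0 = 11110000 → 4-byte char #2 = F0 9F 96 97.
Offset 6: leading byte 0xE2 = 11100010 → 3-byte char #3 = E2 97 B6.
Offset 9: leading byte 0xE2 = 11100010 → 3-byte char #4 = E2 97 83.
Offset 12: leading byte 0xE2 = 11100010 → 3-byte char #5 = E2 82 B1.
Leading byte 0xE2 = 11100010 matches 1110xxxx → 3-byte sequence.
Byte 1: 0xE2 = 11100010, payload 0010 (4 bits).
Byte 2: 0x82 = 10000010 (10xxxxxx ✓), payload 000010.
Byte 3: 0xB1 = 10110001 (10xxxxxx ✓), payload 110001.
Concatenate: 0010000010110001 = 0x20B1 (16 bits → U+20B1).

U+20B1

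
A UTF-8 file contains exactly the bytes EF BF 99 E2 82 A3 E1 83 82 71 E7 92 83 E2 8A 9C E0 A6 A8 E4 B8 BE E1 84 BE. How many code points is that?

9

Byte at offset 0: 0xEF = 11101111 → 3-byte char (#1). Advance 3.
Byte at offset 3: 0xE2 = 11100010 → 3-byte char (#2). Advance 3.
Byte at offset 6: 0xE1 = 11100001 → 3-byte char (#3). Advance 3.
Byte at offset 9: 0x71 = 01110001 → 1-byte char (#4). Advance 1.
Byte at offset 10: 0xE7 = 11100111 → 3-byte char (#5). Advance 3.
Byte at offset 13: 0xE2 = 11100010 → 3-byte char (#6). Advance 3.
Byte at offset 16: 0xE0 = 11100000 → 3-byte char (#7). Advance 3.
Byte at offset 19: 0xE4 = 11100100 → 3-byte char (#8). Advance 3.
Byte at offset 22: 0xE1 = 11100001 → 3-byte char (#9). Advance 3.
Reached end at offset 25 after 9 code points.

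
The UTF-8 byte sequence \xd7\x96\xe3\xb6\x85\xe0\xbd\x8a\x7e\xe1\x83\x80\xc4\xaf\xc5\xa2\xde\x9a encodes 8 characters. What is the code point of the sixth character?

U+012F

Offset 0: leading byte 0xD7 = 11010111 → 2-byte char #1 = D7 96.
Offset 2: leading byte 0xE3 = 11100011 → 3-byte char #2 = E3 B6 85.
Offset 5: leading byte 0xE0 = 11100000 → 3-byte char #3 = E0 BD 8A.
Offset 8: leading byte 0x7E = 01111110 → 1-byte char #4 = 7E.
Offset 9: leading byte 0xE1 = 11100001 → 3-byte char #5 = E1 83 80.
Offset 12: leading byte 0xC4 = 11000100 → 2-byte char #6 = C4 AF.
Leading byte 0xC4 = 11000100 matches 110xxxxx → 2-byte sequence.
Byte 1: 0xC4 = 11000100, payload 00100 (5 bits).
Byte 2: 0xAF = 10101111 (10xxxxxx ✓), payload 101111.
Concatenate: 00100101111 = 0x12F (11 bits → U+012F).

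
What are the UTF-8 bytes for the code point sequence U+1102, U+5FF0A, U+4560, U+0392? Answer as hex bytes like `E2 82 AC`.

E1 84 82 F1 9F BC 8A E4 95 A0 CE 92

U+1102: 3-byte form → E1 84 82.
U+5FF0A: 4-byte form → F1 9F BC 8A.
U+4560: 3-byte form → E4 95 A0.
U+0392: 2-byte form → CE 92.
Concatenated (12 bytes): E1 84 82 F1 9F BC 8A E4 95 A0 CE 92.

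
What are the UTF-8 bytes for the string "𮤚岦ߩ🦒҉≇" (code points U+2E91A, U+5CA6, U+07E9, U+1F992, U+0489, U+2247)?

U+2E91A: 4-byte form → F0 AE A4 9A.
U+5CA6: 3-byte form → E5 B2 A6.
U+07E9: 2-byte form → DF A9.
U+1F992: 4-byte form → F0 9F A6 92.
U+0489: 2-byte form → D2 89.
U+2247: 3-byte form → E2 89 87.
Concatenated (18 bytes): F0 AE A4 9A E5 B2 A6 DF A9 F0 9F A6 92 D2 89 E2 89 87.

F0 AE A4 9A E5 B2 A6 DF A9 F0 9F A6 92 D2 89 E2 89 87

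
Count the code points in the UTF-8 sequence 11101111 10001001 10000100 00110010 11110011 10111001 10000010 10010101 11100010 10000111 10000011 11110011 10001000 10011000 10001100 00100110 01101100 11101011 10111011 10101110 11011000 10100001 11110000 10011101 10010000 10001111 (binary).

10

Byte at offset 0: 0xEF = 11101111 → 3-byte char (#1). Advance 3.
Byte at offset 3: 0x32 = 00110010 → 1-byte char (#2). Advance 1.
Byte at offset 4: 0xF3 = 11110011 → 4-byte char (#3). Advance 4.
Byte at offset 8: 0xE2 = 11100010 → 3-byte char (#4). Advance 3.
Byte at offset 11: 0xF3 = 11110011 → 4-byte char (#5). Advance 4.
Byte at offset 15: 0x26 = 00100110 → 1-byte char (#6). Advance 1.
Byte at offset 16: 0x6C = 01101100 → 1-byte char (#7). Advance 1.
Byte at offset 17: 0xEB = 11101011 → 3-byte char (#8). Advance 3.
Byte at offset 20: 0xD8 = 11011000 → 2-byte char (#9). Advance 2.
Byte at offset 22: 0xF0 = 11110000 → 4-byte char (#10). Advance 4.
Reached end at offset 26 after 10 code points.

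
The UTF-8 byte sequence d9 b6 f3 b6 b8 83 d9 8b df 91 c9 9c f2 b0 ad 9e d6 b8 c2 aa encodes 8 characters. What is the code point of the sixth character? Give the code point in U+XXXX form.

Offset 0: leading byte 0xD9 = 11011001 → 2-byte char #1 = D9 B6.
Offset 2: leading byte 0xF3 = 11110011 → 4-byte char #2 = F3 B6 B8 83.
Offset 6: leading byte 0xD9 = 11011001 → 2-byte char #3 = D9 8B.
Offset 8: leading byte 0xDF = 11011111 → 2-byte char #4 = DF 91.
Offset 10: leading byte 0xC9 = 11001001 → 2-byte char #5 = C9 9C.
Offset 12: leading byte 0xF2 = 11110010 → 4-byte char #6 = F2 B0 AD 9E.
Leading byte 0xF2 = 11110010 matches 11110xxx → 4-byte sequence.
Byte 1: 0xF2 = 11110010, payload 010 (3 bits).
Byte 2: 0xB0 = 10110000 (10xxxxxx ✓), payload 110000.
Byte 3: 0xAD = 10101101 (10xxxxxx ✓), payload 101101.
Byte 4: 0x9E = 10011110 (10xxxxxx ✓), payload 011110.
Concatenate: 010110000101101011110 = 0xB0B5E (21 bits → U+B0B5E).

U+B0B5E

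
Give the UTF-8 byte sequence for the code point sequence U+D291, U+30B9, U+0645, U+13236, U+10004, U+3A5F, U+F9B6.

ED 8A 91 E3 82 B9 D9 85 F0 93 88 B6 F0 90 80 84 E3 A9 9F EF A6 B6

U+D291: 3-byte form → ED 8A 91.
U+30B9: 3-byte form → E3 82 B9.
U+0645: 2-byte form → D9 85.
U+13236: 4-byte form → F0 93 88 B6.
U+10004: 4-byte form → F0 90 80 84.
U+3A5F: 3-byte form → E3 A9 9F.
U+F9B6: 3-byte form → EF A6 B6.
Concatenated (22 bytes): ED 8A 91 E3 82 B9 D9 85 F0 93 88 B6 F0 90 80 84 E3 A9 9F EF A6 B6.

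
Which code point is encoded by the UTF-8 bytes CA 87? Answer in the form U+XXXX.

U+0287

Leading byte 0xCA = 11001010 matches 110xxxxx → 2-byte sequence.
Byte 1: 0xCA = 11001010, payload 01010 (5 bits).
Byte 2: 0x87 = 10000111 (10xxxxxx ✓), payload 000111.
Concatenate: 01010000111 = 0x287 (11 bits → U+0287).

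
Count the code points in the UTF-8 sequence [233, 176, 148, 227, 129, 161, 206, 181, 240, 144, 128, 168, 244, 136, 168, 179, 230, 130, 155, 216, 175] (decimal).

7

Byte at offset 0: 0xE9 = 11101001 → 3-byte char (#1). Advance 3.
Byte at offset 3: 0xE3 = 11100011 → 3-byte char (#2). Advance 3.
Byte at offset 6: 0xCE = 11001110 → 2-byte char (#3). Advance 2.
Byte at offset 8: 0xF0 = 11110000 → 4-byte char (#4). Advance 4.
Byte at offset 12: 0xF4 = 11110100 → 4-byte char (#5). Advance 4.
Byte at offset 16: 0xE6 = 11100110 → 3-byte char (#6). Advance 3.
Byte at offset 19: 0xD8 = 11011000 → 2-byte char (#7). Advance 2.
Reached end at offset 21 after 7 code points.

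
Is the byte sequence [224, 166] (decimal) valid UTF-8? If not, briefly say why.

Leading byte 0xE0 = 11100000 → 3-byte form, but only 2 bytes are present.

invalid (sequence truncated)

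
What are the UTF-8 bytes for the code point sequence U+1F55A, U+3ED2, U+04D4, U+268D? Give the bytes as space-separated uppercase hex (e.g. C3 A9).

F0 9F 95 9A E3 BB 92 D3 94 E2 9A 8D

U+1F55A: 4-byte form → F0 9F 95 9A.
U+3ED2: 3-byte form → E3 BB 92.
U+04D4: 2-byte form → D3 94.
U+268D: 3-byte form → E2 9A 8D.
Concatenated (12 bytes): F0 9F 95 9A E3 BB 92 D3 94 E2 9A 8D.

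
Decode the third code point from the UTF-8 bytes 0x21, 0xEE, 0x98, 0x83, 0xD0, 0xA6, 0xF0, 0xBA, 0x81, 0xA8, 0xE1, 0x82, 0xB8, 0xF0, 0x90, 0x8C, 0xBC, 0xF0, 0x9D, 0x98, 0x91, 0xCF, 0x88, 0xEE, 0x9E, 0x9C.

U+0426

Offset 0: leading byte 0x21 = 00100001 → 1-byte char #1 = 21.
Offset 1: leading byte 0xEE = 11101110 → 3-byte char #2 = EE 98 83.
Offset 4: leading byte 0xD0 = 11010000 → 2-byte char #3 = D0 A6.
Leading byte 0xD0 = 11010000 matches 110xxxxx → 2-byte sequence.
Byte 1: 0xD0 = 11010000, payload 10000 (5 bits).
Byte 2: 0xA6 = 10100110 (10xxxxxx ✓), payload 100110.
Concatenate: 10000100110 = 0x426 (11 bits → U+0426).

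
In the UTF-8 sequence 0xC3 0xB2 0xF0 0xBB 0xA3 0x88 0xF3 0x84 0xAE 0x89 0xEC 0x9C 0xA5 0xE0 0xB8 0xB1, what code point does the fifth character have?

U+0E31

Offset 0: leading byte 0xC3 = 11000011 → 2-byte char #1 = C3 B2.
Offset 2: leading byte 0xF0 = 11110000 → 4-byte char #2 = F0 BB A3 88.
Offset 6: leading byte 0xF3 = 11110011 → 4-byte char #3 = F3 84 AE 89.
Offset 10: leading byte 0xEC = 11101100 → 3-byte char #4 = EC 9C A5.
Offset 13: leading byte 0xE0 = 11100000 → 3-byte char #5 = E0 B8 B1.
Leading byte 0xE0 = 11100000 matches 1110xxxx → 3-byte sequence.
Byte 1: 0xE0 = 11100000, payload 0000 (4 bits).
Byte 2: 0xB8 = 10111000 (10xxxxxx ✓), payload 111000.
Byte 3: 0xB1 = 10110001 (10xxxxxx ✓), payload 110001.
Concatenate: 0000111000110001 = 0xE31 (16 bits → U+0E31).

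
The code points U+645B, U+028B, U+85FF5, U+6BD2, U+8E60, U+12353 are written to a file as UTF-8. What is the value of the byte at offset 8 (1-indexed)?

0xBF

1-indexed offset 8 is 0-indexed offset 7.
U+645B → 3-byte form E6 91 9B at offsets 0–2.
U+028B → 2-byte form CA 8B at offsets 3–4.
U+85FF5 → 4-byte form F2 85 BF B5 at offsets 5–8.
Offset 7 falls in char 3's range; it's byte 3 of F2 85 BF B5 = 0xBF.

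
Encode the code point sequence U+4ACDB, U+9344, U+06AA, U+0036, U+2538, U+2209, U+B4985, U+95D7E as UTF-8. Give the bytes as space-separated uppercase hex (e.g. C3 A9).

U+4ACDB: 4-byte form → F1 8A B3 9B.
U+9344: 3-byte form → E9 8D 84.
U+06AA: 2-byte form → DA AA.
U+0036: 1-byte form → 36.
U+2538: 3-byte form → E2 94 B8.
U+2209: 3-byte form → E2 88 89.
U+B4985: 4-byte form → F2 B4 A6 85.
U+95D7E: 4-byte form → F2 95 B5 BE.
Concatenated (24 bytes): F1 8A B3 9B E9 8D 84 DA AA 36 E2 94 B8 E2 88 89 F2 B4 A6 85 F2 95 B5 BE.

F1 8A B3 9B E9 8D 84 DA AA 36 E2 94 B8 E2 88 89 F2 B4 A6 85 F2 95 B5 BE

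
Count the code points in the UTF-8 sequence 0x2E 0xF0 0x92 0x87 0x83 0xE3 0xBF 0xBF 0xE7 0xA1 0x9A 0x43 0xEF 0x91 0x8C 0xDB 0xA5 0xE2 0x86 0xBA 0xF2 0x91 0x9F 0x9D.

Byte at offset 0: 0x2E = 00101110 → 1-byte char (#1). Advance 1.
Byte at offset 1: 0xF0 = 11110000 → 4-byte char (#2). Advance 4.
Byte at offset 5: 0xE3 = 11100011 → 3-byte char (#3). Advance 3.
Byte at offset 8: 0xE7 = 11100111 → 3-byte char (#4). Advance 3.
Byte at offset 11: 0x43 = 01000011 → 1-byte char (#5). Advance 1.
Byte at offset 12: 0xEF = 11101111 → 3-byte char (#6). Advance 3.
Byte at offset 15: 0xDB = 11011011 → 2-byte char (#7). Advance 2.
Byte at offset 17: 0xE2 = 11100010 → 3-byte char (#8). Advance 3.
Byte at offset 20: 0xF2 = 11110010 → 4-byte char (#9). Advance 4.
Reached end at offset 24 after 9 code points.

9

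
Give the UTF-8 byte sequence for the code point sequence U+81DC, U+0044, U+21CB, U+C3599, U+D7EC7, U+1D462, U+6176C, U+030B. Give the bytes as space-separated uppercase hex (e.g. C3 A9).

U+81DC: 3-byte form → E8 87 9C.
U+0044: 1-byte form → 44.
U+21CB: 3-byte form → E2 87 8B.
U+C3599: 4-byte form → F3 83 96 99.
U+D7EC7: 4-byte form → F3 97 BB 87.
U+1D462: 4-byte form → F0 9D 91 A2.
U+6176C: 4-byte form → F1 A1 9D AC.
U+030B: 2-byte form → CC 8B.
Concatenated (25 bytes): E8 87 9C 44 E2 87 8B F3 83 96 99 F3 97 BB 87 F0 9D 91 A2 F1 A1 9D AC CC 8B.

E8 87 9C 44 E2 87 8B F3 83 96 99 F3 97 BB 87 F0 9D 91 A2 F1 A1 9D AC CC 8B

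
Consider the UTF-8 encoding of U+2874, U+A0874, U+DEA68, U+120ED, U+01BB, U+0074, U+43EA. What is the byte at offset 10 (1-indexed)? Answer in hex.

0xA9

1-indexed offset 10 is 0-indexed offset 9.
U+2874 → 3-byte form E2 A1 B4 at offsets 0–2.
U+A0874 → 4-byte form F2 A0 A1 B4 at offsets 3–6.
U+DEA68 → 4-byte form F3 9E A9 A8 at offsets 7–10.
Offset 9 falls in char 3's range; it's byte 3 of F3 9E A9 A8 = 0xA9.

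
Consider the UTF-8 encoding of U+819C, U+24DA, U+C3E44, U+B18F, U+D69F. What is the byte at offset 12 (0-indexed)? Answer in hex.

U+819C → 3-byte form E8 86 9C at offsets 0–2.
U+24DA → 3-byte form E2 93 9A at offsets 3–5.
U+C3E44 → 4-byte form F3 83 B9 84 at offsets 6–9.
U+B18F → 3-byte form EB 86 8F at offsets 10–12.
Offset 12 falls in char 4's range; it's byte 3 of EB 86 8F = 0x8F.

0x8F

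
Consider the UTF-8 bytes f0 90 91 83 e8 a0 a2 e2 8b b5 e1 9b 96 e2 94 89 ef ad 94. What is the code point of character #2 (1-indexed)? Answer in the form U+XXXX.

U+8822

Offset 0: leading byte 0xF0 = 11110000 → 4-byte char #1 = F0 90 91 83.
Offset 4: leading byte 0xE8 = 11101000 → 3-byte char #2 = E8 A0 A2.
Leading byte 0xE8 = 11101000 matches 1110xxxx → 3-byte sequence.
Byte 1: 0xE8 = 11101000, payload 1000 (4 bits).
Byte 2: 0xA0 = 10100000 (10xxxxxx ✓), payload 100000.
Byte 3: 0xA2 = 10100010 (10xxxxxx ✓), payload 100010.
Concatenate: 1000100000100010 = 0x8822 (16 bits → U+8822).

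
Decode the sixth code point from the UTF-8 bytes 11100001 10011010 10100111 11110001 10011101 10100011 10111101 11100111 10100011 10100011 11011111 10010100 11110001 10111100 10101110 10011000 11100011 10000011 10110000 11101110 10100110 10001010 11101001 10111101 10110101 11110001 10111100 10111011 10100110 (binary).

Offset 0: leading byte 0xE1 = 11100001 → 3-byte char #1 = E1 9A A7.
Offset 3: leading byte 0xF1 = 11110001 → 4-byte char #2 = F1 9D A3 BD.
Offset 7: leading byte 0xE7 = 11100111 → 3-byte char #3 = E7 A3 A3.
Offset 10: leading byte 0xDF = 11011111 → 2-byte char #4 = DF 94.
Offset 12: leading byte 0xF1 = 11110001 → 4-byte char #5 = F1 BC AE 98.
Offset 16: leading byte 0xE3 = 11100011 → 3-byte char #6 = E3 83 B0.
Leading byte 0xE3 = 11100011 matches 1110xxxx → 3-byte sequence.
Byte 1: 0xE3 = 11100011, payload 0011 (4 bits).
Byte 2: 0x83 = 10000011 (10xxxxxx ✓), payload 000011.
Byte 3: 0xB0 = 10110000 (10xxxxxx ✓), payload 110000.
Concatenate: 0011000011110000 = 0x30F0 (16 bits → U+30F0).

U+30F0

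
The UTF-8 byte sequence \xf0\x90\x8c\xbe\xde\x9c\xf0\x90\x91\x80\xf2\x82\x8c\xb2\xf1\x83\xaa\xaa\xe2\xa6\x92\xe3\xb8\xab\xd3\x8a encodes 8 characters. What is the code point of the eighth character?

Offset 0: leading byte 0xF0 = 11110000 → 4-byte char #1 = F0 90 8C BE.
Offset 4: leading byte 0xDE = 11011110 → 2-byte char #2 = DE 9C.
Offset 6: leading byte 0xF0 = 11110000 → 4-byte char #3 = F0 90 91 80.
Offset 10: leading byte 0xF2 = 11110010 → 4-byte char #4 = F2 82 8C B2.
Offset 14: leading byte 0xF1 = 11110001 → 4-byte char #5 = F1 83 AA AA.
Offset 18: leading byte 0xE2 = 11100010 → 3-byte char #6 = E2 A6 92.
Offset 21: leading byte 0xE3 = 11100011 → 3-byte char #7 = E3 B8 AB.
Offset 24: leading byte 0xD3 = 11010011 → 2-byte char #8 = D3 8A.
Leading byte 0xD3 = 11010011 matches 110xxxxx → 2-byte sequence.
Byte 1: 0xD3 = 11010011, payload 10011 (5 bits).
Byte 2: 0x8A = 10001010 (10xxxxxx ✓), payload 001010.
Concatenate: 10011001010 = 0x4CA (11 bits → U+04CA).

U+04CA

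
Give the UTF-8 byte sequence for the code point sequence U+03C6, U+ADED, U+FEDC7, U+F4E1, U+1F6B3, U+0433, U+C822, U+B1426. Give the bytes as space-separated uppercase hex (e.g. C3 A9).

U+03C6: 2-byte form → CF 86.
U+ADED: 3-byte form → EA B7 AD.
U+FEDC7: 4-byte form → F3 BE B7 87.
U+F4E1: 3-byte form → EF 93 A1.
U+1F6B3: 4-byte form → F0 9F 9A B3.
U+0433: 2-byte form → D0 B3.
U+C822: 3-byte form → EC A0 A2.
U+B1426: 4-byte form → F2 B1 90 A6.
Concatenated (25 bytes): CF 86 EA B7 AD F3 BE B7 87 EF 93 A1 F0 9F 9A B3 D0 B3 EC A0 A2 F2 B1 90 A6.

CF 86 EA B7 AD F3 BE B7 87 EF 93 A1 F0 9F 9A B3 D0 B3 EC A0 A2 F2 B1 90 A6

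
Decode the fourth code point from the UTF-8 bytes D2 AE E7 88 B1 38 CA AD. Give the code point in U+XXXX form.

U+02AD

Offset 0: leading byte 0xD2 = 11010010 → 2-byte char #1 = D2 AE.
Offset 2: leading byte 0xE7 = 11100111 → 3-byte char #2 = E7 88 B1.
Offset 5: leading byte 0x38 = 00111000 → 1-byte char #3 = 38.
Offset 6: leading byte 0xCA = 11001010 → 2-byte char #4 = CA AD.
Leading byte 0xCA = 11001010 matches 110xxxxx → 2-byte sequence.
Byte 1: 0xCA = 11001010, payload 01010 (5 bits).
Byte 2: 0xAD = 10101101 (10xxxxxx ✓), payload 101101.
Concatenate: 01010101101 = 0x2AD (11 bits → U+02AD).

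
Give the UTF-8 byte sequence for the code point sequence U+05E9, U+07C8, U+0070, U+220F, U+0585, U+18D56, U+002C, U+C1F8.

D7 A9 DF 88 70 E2 88 8F D6 85 F0 98 B5 96 2C EC 87 B8

U+05E9: 2-byte form → D7 A9.
U+07C8: 2-byte form → DF 88.
U+0070: 1-byte form → 70.
U+220F: 3-byte form → E2 88 8F.
U+0585: 2-byte form → D6 85.
U+18D56: 4-byte form → F0 98 B5 96.
U+002C: 1-byte form → 2C.
U+C1F8: 3-byte form → EC 87 B8.
Concatenated (18 bytes): D7 A9 DF 88 70 E2 88 8F D6 85 F0 98 B5 96 2C EC 87 B8.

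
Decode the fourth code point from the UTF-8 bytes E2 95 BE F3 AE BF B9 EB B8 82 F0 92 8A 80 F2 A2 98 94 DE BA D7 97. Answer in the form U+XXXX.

U+12280

Offset 0: leading byte 0xE2 = 11100010 → 3-byte char #1 = E2 95 BE.
Offset 3: leading byte 0xF3 = 11110011 → 4-byte char #2 = F3 AE BF B9.
Offset 7: leading byte 0xEB = 11101011 → 3-byte char #3 = EB B8 82.
Offset 10: leading byte 0xF0 = 11110000 → 4-byte char #4 = F0 92 8A 80.
Leading byte 0xF0 = 11110000 matches 11110xxx → 4-byte sequence.
Byte 1: 0xF0 = 11110000, payload 000 (3 bits).
Byte 2: 0x92 = 10010010 (10xxxxxx ✓), payload 010010.
Byte 3: 0x8A = 10001010 (10xxxxxx ✓), payload 001010.
Byte 4: 0x80 = 10000000 (10xxxxxx ✓), payload 000000.
Concatenate: 000010010001010000000 = 0x12280 (21 bits → U+12280).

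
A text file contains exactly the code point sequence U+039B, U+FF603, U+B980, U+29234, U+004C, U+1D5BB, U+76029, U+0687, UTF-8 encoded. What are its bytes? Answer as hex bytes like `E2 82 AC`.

CE 9B F3 BF 98 83 EB A6 80 F0 A9 88 B4 4C F0 9D 96 BB F1 B6 80 A9 DA 87

U+039B: 2-byte form → CE 9B.
U+FF603: 4-byte form → F3 BF 98 83.
U+B980: 3-byte form → EB A6 80.
U+29234: 4-byte form → F0 A9 88 B4.
U+004C: 1-byte form → 4C.
U+1D5BB: 4-byte form → F0 9D 96 BB.
U+76029: 4-byte form → F1 B6 80 A9.
U+0687: 2-byte form → DA 87.
Concatenated (24 bytes): CE 9B F3 BF 98 83 EB A6 80 F0 A9 88 B4 4C F0 9D 96 BB F1 B6 80 A9 DA 87.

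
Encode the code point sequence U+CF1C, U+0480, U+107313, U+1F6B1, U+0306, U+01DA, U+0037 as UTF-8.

EC BC 9C D2 80 F4 87 8C 93 F0 9F 9A B1 CC 86 C7 9A 37

U+CF1C: 3-byte form → EC BC 9C.
U+0480: 2-byte form → D2 80.
U+107313: 4-byte form → F4 87 8C 93.
U+1F6B1: 4-byte form → F0 9F 9A B1.
U+0306: 2-byte form → CC 86.
U+01DA: 2-byte form → C7 9A.
U+0037: 1-byte form → 37.
Concatenated (18 bytes): EC BC 9C D2 80 F4 87 8C 93 F0 9F 9A B1 CC 86 C7 9A 37.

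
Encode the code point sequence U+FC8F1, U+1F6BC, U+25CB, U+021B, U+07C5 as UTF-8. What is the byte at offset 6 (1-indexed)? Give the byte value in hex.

1-indexed offset 6 is 0-indexed offset 5.
U+FC8F1 → 4-byte form F3 BC A3 B1 at offsets 0–3.
U+1F6BC → 4-byte form F0 9F 9A BC at offsets 4–7.
Offset 5 falls in char 2's range; it's byte 2 of F0 9F 9A BC = 0x9F.

0x9F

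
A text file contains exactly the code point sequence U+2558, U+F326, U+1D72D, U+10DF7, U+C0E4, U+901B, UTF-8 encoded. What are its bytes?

E2 95 98 EF 8C A6 F0 9D 9C AD F0 90 B7 B7 EC 83 A4 E9 80 9B

U+2558: 3-byte form → E2 95 98.
U+F326: 3-byte form → EF 8C A6.
U+1D72D: 4-byte form → F0 9D 9C AD.
U+10DF7: 4-byte form → F0 90 B7 B7.
U+C0E4: 3-byte form → EC 83 A4.
U+901B: 3-byte form → E9 80 9B.
Concatenated (20 bytes): E2 95 98 EF 8C A6 F0 9D 9C AD F0 90 B7 B7 EC 83 A4 E9 80 9B.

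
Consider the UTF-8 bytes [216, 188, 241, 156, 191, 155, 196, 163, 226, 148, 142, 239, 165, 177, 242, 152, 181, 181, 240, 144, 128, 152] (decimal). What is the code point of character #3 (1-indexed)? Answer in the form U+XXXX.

Offset 0: leading byte 0xD8 = 11011000 → 2-byte char #1 = D8 BC.
Offset 2: leading byte 0xF1 = 11110001 → 4-byte char #2 = F1 9C BF 9B.
Offset 6: leading byte 0xC4 = 11000100 → 2-byte char #3 = C4 A3.
Leading byte 0xC4 = 11000100 matches 110xxxxx → 2-byte sequence.
Byte 1: 0xC4 = 11000100, payload 00100 (5 bits).
Byte 2: 0xA3 = 10100011 (10xxxxxx ✓), payload 100011.
Concatenate: 00100100011 = 0x123 (11 bits → U+0123).

U+0123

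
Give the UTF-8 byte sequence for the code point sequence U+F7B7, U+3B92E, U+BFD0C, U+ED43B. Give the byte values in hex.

EF 9E B7 F0 BB A4 AE F2 BF B4 8C F3 AD 90 BB

U+F7B7: 3-byte form → EF 9E B7.
U+3B92E: 4-byte form → F0 BB A4 AE.
U+BFD0C: 4-byte form → F2 BF B4 8C.
U+ED43B: 4-byte form → F3 AD 90 BB.
Concatenated (15 bytes): EF 9E B7 F0 BB A4 AE F2 BF B4 8C F3 AD 90 BB.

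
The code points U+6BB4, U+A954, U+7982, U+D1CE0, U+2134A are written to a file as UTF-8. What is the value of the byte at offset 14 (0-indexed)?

U+6BB4 → 3-byte form E6 AE B4 at offsets 0–2.
U+A954 → 3-byte form EA A5 94 at offsets 3–5.
U+7982 → 3-byte form E7 A6 82 at offsets 6–8.
U+D1CE0 → 4-byte form F3 91 B3 A0 at offsets 9–12.
U+2134A → 4-byte form F0 A1 8D 8A at offsets 13–16.
Offset 14 falls in char 5's range; it's byte 2 of F0 A1 8D 8A = 0xA1.

0xA1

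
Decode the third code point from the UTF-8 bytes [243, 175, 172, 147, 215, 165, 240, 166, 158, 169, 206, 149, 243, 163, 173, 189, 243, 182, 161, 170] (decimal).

Offset 0: leading byte 0xF3 = 11110011 → 4-byte char #1 = F3 AF AC 93.
Offset 4: leading byte 0xD7 = 11010111 → 2-byte char #2 = D7 A5.
Offset 6: leading byte 0xF0 = 11110000 → 4-byte char #3 = F0 A6 9E A9.
Leading byte 0xF0 = 11110000 matches 11110xxx → 4-byte sequence.
Byte 1: 0xF0 = 11110000, payload 000 (3 bits).
Byte 2: 0xA6 = 10100110 (10xxxxxx ✓), payload 100110.
Byte 3: 0x9E = 10011110 (10xxxxxx ✓), payload 011110.
Byte 4: 0xA9 = 10101001 (10xxxxxx ✓), payload 101001.
Concatenate: 000100110011110101001 = 0x267A9 (21 bits → U+267A9).

U+267A9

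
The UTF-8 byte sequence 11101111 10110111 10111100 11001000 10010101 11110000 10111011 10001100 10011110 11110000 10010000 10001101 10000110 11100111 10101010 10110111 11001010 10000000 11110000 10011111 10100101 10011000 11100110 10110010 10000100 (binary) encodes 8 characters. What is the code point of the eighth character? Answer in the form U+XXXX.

Offset 0: leading byte 0xEF = 11101111 → 3-byte char #1 = EF B7 BC.
Offset 3: leading byte 0xC8 = 11001000 → 2-byte char #2 = C8 95.
Offset 5: leading byte 0xF0 = 11110000 → 4-byte char #3 = F0 BB 8C 9E.
Offset 9: leading byte 0xF0 = 11110000 → 4-byte char #4 = F0 90 8D 86.
Offset 13: leading byte 0xE7 = 11100111 → 3-byte char #5 = E7 AA B7.
Offset 16: leading byte 0xCA = 11001010 → 2-byte char #6 = CA 80.
Offset 18: leading byte 0xF0 = 11110000 → 4-byte char #7 = F0 9F A5 98.
Offset 22: leading byte 0xE6 = 11100110 → 3-byte char #8 = E6 B2 84.
Leading byte 0xE6 = 11100110 matches 1110xxxx → 3-byte sequence.
Byte 1: 0xE6 = 11100110, payload 0110 (4 bits).
Byte 2: 0xB2 = 10110010 (10xxxxxx ✓), payload 110010.
Byte 3: 0x84 = 10000100 (10xxxxxx ✓), payload 000100.
Concatenate: 0110110010000100 = 0x6C84 (16 bits → U+6C84).

U+6C84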